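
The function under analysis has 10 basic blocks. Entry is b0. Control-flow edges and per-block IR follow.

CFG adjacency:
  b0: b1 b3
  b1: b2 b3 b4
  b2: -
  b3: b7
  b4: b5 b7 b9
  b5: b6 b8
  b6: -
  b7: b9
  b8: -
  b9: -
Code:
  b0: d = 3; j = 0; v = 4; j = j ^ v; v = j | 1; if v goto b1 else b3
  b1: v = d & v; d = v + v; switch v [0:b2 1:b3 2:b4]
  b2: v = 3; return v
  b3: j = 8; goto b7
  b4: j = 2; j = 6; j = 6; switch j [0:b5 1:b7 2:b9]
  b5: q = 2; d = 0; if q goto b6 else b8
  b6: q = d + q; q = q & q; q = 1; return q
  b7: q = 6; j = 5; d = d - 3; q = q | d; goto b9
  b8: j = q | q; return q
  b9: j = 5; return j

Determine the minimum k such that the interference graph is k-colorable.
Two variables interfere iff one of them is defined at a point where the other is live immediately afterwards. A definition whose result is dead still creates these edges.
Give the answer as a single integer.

def/use:
  b0: {d,j,v} / ∅
  b1: {d,v} / {d,v}
  b2: {v} / ∅
  b3: {j} / ∅
  b4: {j} / ∅
  b5: {d,q} / ∅
  b6: {q} / {d,q}
  b7: {d,j,q} / {d}
  b8: {j} / {q}
  b9: {j} / ∅

Backward fixpoint:
  b0 li=∅ lo={d,v}
  b1 li={d,v} lo={d}
  b2 li=∅ lo=∅
  b3 li={d} lo={d}
  b4 li={d} lo={d}
  b5 li=∅ lo={d,q}
  b6 li={d,q} lo=∅
  b7 li={d} lo=∅
  b8 li={q} lo=∅
  b9 li=∅ lo=∅

Interference:
  d↔{j,q,v}
  j↔{d,q,v}
  q↔{d,j}
  v↔{d,j}

Colouring:
  clique {d,j,q} ⇒ need ≥ 3
  3-colouring: c0={d}  c1={j}  c2={q,v}
  χ = 3

Answer: 3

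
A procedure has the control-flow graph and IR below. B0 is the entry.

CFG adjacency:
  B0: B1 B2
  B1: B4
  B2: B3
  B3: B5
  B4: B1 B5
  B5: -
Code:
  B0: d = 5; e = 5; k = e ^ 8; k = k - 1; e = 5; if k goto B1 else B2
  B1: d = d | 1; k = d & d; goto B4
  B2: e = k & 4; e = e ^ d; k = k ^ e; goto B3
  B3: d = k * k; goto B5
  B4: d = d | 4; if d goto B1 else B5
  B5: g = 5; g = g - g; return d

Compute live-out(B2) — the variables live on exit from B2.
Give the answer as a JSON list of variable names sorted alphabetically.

Answer: ["k"]

Analysis:
def/use:
  B0: def={d,e,k} ue=∅
  B1: def={d,k} ue={d}
  B2: def={e,k} ue={d,k}
  B3: def={d} ue={k}
  B4: def={d} ue={d}
  B5: def={g} ue={d}

Liveness:
  B0: in=∅ out={d,k}
  B1: in={d} out={d}
  B2: in={d,k} out={k}
  B3: in={k} out={d}
  B4: in={d} out={d}
  B5: in={d} out=∅

live-out(B2) = ["k"]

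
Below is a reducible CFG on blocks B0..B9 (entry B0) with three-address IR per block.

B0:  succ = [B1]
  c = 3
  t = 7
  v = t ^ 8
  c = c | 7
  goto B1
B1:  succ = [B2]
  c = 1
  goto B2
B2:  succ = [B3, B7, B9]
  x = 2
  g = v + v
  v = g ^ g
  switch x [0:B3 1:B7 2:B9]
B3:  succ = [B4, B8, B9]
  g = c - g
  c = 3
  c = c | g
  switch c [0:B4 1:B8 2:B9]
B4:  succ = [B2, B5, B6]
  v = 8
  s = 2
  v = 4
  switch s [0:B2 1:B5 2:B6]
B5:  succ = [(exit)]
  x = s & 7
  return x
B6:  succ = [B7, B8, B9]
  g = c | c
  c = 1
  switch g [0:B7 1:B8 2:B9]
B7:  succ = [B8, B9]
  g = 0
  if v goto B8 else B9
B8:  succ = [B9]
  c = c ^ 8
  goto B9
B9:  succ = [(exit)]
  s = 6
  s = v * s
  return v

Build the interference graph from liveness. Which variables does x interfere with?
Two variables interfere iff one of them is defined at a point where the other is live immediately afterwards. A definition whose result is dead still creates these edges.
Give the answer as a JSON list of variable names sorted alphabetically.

Answer: ["c", "g", "v"]

Analysis:
def/use:
  B0 def {c,t,v} use ∅
  B1 def {c} use ∅
  B2 def {g,v,x} use {v}
  B3 def {c,g} use {c,g}
  B4 def {s,v} use ∅
  B5 def {x} use {s}
  B6 def {c,g} use {c}
  B7 def {g} use {v}
  B8 def {c} use {c}
  B9 def {s} use {v}

Backward fixpoint:
  live B0: ∅→{v}
  live B1: {v}→{c,v}
  live B2: {c,v}→{c,g,v}
  live B3: {c,g,v}→{c,v}
  live B4: {c}→{c,s,v}
  live B5: {s}→∅
  live B6: {c,v}→{c,v}
  live B7: {c,v}→{c,v}
  live B8: {c,v}→{v}
  live B9: {v}→∅

Interfere edges:
  c — {g,s,t,v,x}
  g — {c,v,x}
  s — {c,v}
  t — {c}
  v — {c,g,s,x}
  x — {c,g,v}

N(x) = ["c", "g", "v"]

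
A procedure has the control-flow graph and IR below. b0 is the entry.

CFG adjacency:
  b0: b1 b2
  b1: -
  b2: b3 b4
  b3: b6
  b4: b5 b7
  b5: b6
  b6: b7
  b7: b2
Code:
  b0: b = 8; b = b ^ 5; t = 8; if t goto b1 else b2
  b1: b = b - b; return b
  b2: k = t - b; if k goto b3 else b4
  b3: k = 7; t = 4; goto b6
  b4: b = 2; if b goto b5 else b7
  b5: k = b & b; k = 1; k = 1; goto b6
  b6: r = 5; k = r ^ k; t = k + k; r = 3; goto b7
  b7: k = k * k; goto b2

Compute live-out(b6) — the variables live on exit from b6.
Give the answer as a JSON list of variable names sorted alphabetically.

Block summaries:
  b0: {b,t} / ∅
  b1: {b} / {b}
  b2: {k} / {b,t}
  b3: {k,t} / ∅
  b4: {b} / ∅
  b5: {k} / {b}
  b6: {k,r,t} / {k}
  b7: {k} / {k}

Live sets:
  b0 li=∅ lo={b,t}
  b1 li={b} lo=∅
  b2 li={b,t} lo={b,k,t}
  b3 li={b} lo={b,k}
  b4 li={k,t} lo={b,k,t}
  b5 li={b} lo={b,k}
  b6 li={b,k} lo={b,k,t}
  b7 li={b,k,t} lo={b,t}

live-out(b6) = ["b", "k", "t"]

Answer: ["b", "k", "t"]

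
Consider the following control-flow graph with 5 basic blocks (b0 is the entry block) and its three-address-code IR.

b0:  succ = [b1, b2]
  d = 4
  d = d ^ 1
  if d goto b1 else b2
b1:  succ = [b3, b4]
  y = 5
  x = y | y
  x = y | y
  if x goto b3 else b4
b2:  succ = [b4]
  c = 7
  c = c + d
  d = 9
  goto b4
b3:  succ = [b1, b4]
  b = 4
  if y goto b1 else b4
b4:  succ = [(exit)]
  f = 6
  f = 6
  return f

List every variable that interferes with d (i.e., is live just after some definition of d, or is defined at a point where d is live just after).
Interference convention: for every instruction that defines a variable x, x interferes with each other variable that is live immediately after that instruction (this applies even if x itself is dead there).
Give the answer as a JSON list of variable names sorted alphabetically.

Answer: ["c"]

Analysis:
Block summaries:
  b0: def={d} ue=∅
  b1: def={x,y} ue=∅
  b2: def={c,d} ue={d}
  b3: def={b} ue={y}
  b4: def={f} ue=∅

Backward fixpoint:
  live b0: ∅→{d}
  live b1: ∅→{y}
  live b2: {d}→∅
  live b3: {y}→∅
  live b4: ∅→∅

Interfere edges:
  b: {y}
  c: {d}
  d: {c}
  f: ∅
  x: {y}
  y: {b,x}

N(d) = ["c"]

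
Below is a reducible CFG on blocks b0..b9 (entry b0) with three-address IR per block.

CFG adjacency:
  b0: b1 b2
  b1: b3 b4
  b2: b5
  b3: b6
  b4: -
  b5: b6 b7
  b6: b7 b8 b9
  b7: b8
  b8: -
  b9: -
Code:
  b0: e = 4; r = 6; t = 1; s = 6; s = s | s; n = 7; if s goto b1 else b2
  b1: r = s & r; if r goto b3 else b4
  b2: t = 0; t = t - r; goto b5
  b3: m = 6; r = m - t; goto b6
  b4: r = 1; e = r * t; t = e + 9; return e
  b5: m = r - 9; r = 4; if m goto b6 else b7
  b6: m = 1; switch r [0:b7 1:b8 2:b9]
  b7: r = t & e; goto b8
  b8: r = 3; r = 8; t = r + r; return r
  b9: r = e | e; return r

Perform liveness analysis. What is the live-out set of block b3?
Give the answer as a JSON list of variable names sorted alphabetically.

def/use:
  b0: def={e,n,r,s,t} ue=∅
  b1: def={r} ue={r,s}
  b2: def={t} ue={r}
  b3: def={m,r} ue={t}
  b4: def={e,r,t} ue={t}
  b5: def={m,r} ue={r}
  b6: def={m} ue={r}
  b7: def={r} ue={e,t}
  b8: def={r,t} ue=∅
  b9: def={r} ue={e}

Backward fixpoint:
  b0: in=∅ out={e,r,s,t}
  b1: in={e,r,s,t} out={e,t}
  b2: in={e,r} out={e,r,t}
  b3: in={e,t} out={e,r,t}
  b4: in={t} out=∅
  b5: in={e,r,t} out={e,r,t}
  b6: in={e,r,t} out={e,t}
  b7: in={e,t} out=∅
  b8: in=∅ out=∅
  b9: in={e} out=∅

live-out(b3) = ["e", "r", "t"]

Answer: ["e", "r", "t"]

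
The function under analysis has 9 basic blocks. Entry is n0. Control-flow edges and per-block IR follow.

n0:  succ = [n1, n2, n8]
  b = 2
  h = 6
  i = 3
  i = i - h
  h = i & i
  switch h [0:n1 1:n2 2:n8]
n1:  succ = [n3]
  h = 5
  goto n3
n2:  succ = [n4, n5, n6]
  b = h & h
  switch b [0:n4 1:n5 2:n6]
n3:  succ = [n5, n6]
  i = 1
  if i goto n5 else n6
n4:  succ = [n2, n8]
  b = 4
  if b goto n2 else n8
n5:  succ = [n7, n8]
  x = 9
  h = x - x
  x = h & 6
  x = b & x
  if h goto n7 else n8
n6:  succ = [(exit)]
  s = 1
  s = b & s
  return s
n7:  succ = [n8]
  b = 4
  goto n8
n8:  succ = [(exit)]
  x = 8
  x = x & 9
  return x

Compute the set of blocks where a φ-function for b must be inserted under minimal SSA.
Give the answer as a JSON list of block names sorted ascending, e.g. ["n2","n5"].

idom tree: n1←n0 n2←n0 n3←n1 n4←n2 n5←n0 n6←n0 n7←n5 n8←n0
Dom∩ at merges:
  n2: preds {n0,n4}: {n0} ∩ {n0,n2,n4} = {n0}; idom=n0
  n5: preds {n2,n3}: {n0,n2} ∩ {n0,n1,n3} = {n0}; idom=n0
  n6: preds {n2,n3}: {n0,n2} ∩ {n0,n1,n3} = {n0}; idom=n0
  n8: preds {n0,n4,n5,n7}: {n0} ∩ {n0,n2,n4} ∩ {n0,n5} ∩ {n0,n5,n7} = {n0}; idom=n0

DF derivation:
  n2←n0: walk · to n0
  n2←n4: walk n4→n2 to n0
  n5←n2: walk n2 to n0
  n5←n3: walk n3→n1 to n0
  n6←n2: walk n2 to n0
  n6←n3: walk n3→n1 to n0
  n8←n0: walk · to n0
  n8←n4: walk n4→n2 to n0
  n8←n5: walk n5 to n0
  n8←n7: walk n7→n5 to n0
  DF(n0)=∅
  DF(n1)={n5,n6}
  DF(n2)={n2,n5,n6,n8}
  DF(n3)={n5,n6}
  DF(n4)={n2,n8}
  DF(n5)={n8}
  DF(n6)=∅
  DF(n7)={n8}
  DF(n8)=∅

φ for b: defs {n0,n2,n4,n7}
  DF⁺ = {n2,n5,n6,n8}

Answer: ["n2", "n5", "n6", "n8"]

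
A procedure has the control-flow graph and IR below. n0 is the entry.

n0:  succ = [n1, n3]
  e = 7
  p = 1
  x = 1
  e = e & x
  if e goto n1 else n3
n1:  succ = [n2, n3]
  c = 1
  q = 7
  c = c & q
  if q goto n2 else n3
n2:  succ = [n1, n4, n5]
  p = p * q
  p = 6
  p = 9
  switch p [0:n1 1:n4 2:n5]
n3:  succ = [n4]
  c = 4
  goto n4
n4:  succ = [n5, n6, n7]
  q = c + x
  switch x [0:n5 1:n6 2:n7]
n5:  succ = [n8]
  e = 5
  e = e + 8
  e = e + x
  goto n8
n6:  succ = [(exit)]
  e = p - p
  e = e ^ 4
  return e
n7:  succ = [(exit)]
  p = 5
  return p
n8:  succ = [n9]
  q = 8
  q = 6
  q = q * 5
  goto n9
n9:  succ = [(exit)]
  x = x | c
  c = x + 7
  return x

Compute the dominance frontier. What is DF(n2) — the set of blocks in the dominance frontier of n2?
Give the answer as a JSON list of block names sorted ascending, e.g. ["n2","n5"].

idom tree: n1←n0 n2←n1 n3←n0 n4←n0 n5←n0 n6←n4 n7←n4 n8←n5 n9←n8
Dom∩ at merges:
  n1: preds {n0,n2}: {n0} ∩ {n0,n1,n2} = {n0}; idom=n0
  n3: preds {n0,n1}: {n0} ∩ {n0,n1} = {n0}; idom=n0
  n4: preds {n2,n3}: {n0,n1,n2} ∩ {n0,n3} = {n0}; idom=n0
  n5: preds {n2,n4}: {n0,n1,n2} ∩ {n0,n4} = {n0}; idom=n0

DF derivation:
  n1←n0: walk · to n0
  n1←n2: walk n2→n1 to n0
  n3←n0: walk · to n0
  n3←n1: walk n1 to n0
  n4←n2: walk n2→n1 to n0
  n4←n3: walk n3 to n0
  n5←n2: walk n2→n1 to n0
  n5←n4: walk n4 to n0
  n0 → ∅
  n1 → {n1,n3,n4,n5}
  n2 → {n1,n4,n5}
  n3 → {n4}
  n4 → {n5}
  n5 → ∅
  n6 → ∅
  n7 → ∅
  n8 → ∅
  n9 → ∅

DF(n2) = ["n1", "n4", "n5"]

Answer: ["n1", "n4", "n5"]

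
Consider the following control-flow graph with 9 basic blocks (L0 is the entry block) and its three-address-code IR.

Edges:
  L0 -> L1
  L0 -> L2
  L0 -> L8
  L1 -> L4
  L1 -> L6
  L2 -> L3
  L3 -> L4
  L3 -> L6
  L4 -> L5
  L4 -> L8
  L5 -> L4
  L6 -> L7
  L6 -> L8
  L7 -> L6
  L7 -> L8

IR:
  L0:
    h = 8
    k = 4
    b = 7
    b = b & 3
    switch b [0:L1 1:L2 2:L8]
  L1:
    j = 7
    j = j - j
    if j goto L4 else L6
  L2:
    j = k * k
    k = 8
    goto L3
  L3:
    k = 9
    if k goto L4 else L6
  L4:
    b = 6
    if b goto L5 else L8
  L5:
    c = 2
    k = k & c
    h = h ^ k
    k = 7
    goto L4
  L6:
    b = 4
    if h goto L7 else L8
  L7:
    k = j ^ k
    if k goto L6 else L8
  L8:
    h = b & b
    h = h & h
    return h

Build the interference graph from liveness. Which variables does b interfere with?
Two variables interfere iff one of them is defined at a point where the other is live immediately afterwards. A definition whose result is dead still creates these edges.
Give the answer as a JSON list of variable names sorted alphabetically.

Block summaries:
  L0: {b,h,k} / ∅
  L1: {j} / ∅
  L2: {j,k} / {k}
  L3: {k} / ∅
  L4: {b} / ∅
  L5: {c,h,k} / {h,k}
  L6: {b} / {h}
  L7: {k} / {j,k}
  L8: {h} / {b}

Liveness:
  live L0: ∅→{b,h,k}
  live L1: {h,k}→{h,j,k}
  live L2: {h,k}→{h,j}
  live L3: {h,j}→{h,j,k}
  live L4: {h,k}→{b,h,k}
  live L5: {h,k}→{h,k}
  live L6: {h,j,k}→{b,h,j,k}
  live L7: {b,h,j,k}→{b,h,j,k}
  live L8: {b}→∅

Conflict graph:
  b↔{h,j,k}
  c↔{h,k}
  h↔{b,c,j,k}
  j↔{b,h,k}
  k↔{b,c,h,j}

N(b) = ["h", "j", "k"]

Answer: ["h", "j", "k"]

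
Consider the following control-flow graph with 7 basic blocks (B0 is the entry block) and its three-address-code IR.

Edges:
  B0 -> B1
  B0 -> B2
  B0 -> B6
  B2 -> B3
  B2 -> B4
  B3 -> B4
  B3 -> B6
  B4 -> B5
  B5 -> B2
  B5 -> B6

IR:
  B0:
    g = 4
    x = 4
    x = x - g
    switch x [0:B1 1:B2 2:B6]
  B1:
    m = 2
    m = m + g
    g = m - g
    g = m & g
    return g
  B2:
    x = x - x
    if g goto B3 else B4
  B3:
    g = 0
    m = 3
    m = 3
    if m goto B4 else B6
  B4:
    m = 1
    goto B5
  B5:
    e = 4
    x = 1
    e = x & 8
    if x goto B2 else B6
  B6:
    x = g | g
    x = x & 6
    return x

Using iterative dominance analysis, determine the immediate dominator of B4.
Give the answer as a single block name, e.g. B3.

Answer: B2

Derivation:
idom tree: B1←B0 B2←B0 B3←B2 B4←B2 B5←B4 B6←B0
Dom∩ at merges:
  B2: preds {B0,B5}: {B0} ∩ {B0,B2,B4,B5} = {B0}; idom=B0
  B4: preds {B2,B3}: {B0,B2} ∩ {B0,B2,B3} = {B0,B2}; idom=B2
  B6: preds {B0,B3,B5}: {B0} ∩ {B0,B2,B3} ∩ {B0,B2,B4,B5} = {B0}; idom=B0

idom(B4) = B2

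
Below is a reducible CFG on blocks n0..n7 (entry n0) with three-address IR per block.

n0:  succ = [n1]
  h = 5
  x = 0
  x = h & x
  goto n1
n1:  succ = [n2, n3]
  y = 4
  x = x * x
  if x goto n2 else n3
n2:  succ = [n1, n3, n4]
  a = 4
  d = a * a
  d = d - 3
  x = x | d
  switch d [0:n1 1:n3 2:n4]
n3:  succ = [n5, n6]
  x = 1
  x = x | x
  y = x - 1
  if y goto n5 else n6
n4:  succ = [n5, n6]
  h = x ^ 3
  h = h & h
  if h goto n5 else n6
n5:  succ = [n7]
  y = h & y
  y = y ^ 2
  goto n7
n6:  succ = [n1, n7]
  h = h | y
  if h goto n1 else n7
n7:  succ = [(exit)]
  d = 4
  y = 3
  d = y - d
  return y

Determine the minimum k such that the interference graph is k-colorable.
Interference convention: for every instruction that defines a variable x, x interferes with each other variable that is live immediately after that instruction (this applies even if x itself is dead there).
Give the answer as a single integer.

Answer: 4

Derivation:
Block summaries:
  n0 def {h,x} use ∅
  n1 def {x,y} use {x}
  n2 def {a,d,x} use {x}
  n3 def {x,y} use ∅
  n4 def {h} use {x}
  n5 def {y} use {h,y}
  n6 def {h} use {h,y}
  n7 def {d,y} use ∅

Live sets:
  live n0: ∅→{h,x}
  live n1: {h,x}→{h,x,y}
  live n2: {h,x,y}→{h,x,y}
  live n3: {h}→{h,x,y}
  live n4: {x,y}→{h,x,y}
  live n5: {h,y}→∅
  live n6: {h,x,y}→{h,x}
  live n7: ∅→∅

Interfere edges:
  a↔{h,x,y}
  d↔{h,x,y}
  h↔{a,d,x,y}
  x↔{a,d,h,y}
  y↔{a,d,h,x}

Colouring:
  lower bound: {a,h,x,y} mutually conflict ⇒ χ ≥ 4
  4-colouring: c0={h}  c1={x}  c2={y}  c3={a,d}
  χ = 4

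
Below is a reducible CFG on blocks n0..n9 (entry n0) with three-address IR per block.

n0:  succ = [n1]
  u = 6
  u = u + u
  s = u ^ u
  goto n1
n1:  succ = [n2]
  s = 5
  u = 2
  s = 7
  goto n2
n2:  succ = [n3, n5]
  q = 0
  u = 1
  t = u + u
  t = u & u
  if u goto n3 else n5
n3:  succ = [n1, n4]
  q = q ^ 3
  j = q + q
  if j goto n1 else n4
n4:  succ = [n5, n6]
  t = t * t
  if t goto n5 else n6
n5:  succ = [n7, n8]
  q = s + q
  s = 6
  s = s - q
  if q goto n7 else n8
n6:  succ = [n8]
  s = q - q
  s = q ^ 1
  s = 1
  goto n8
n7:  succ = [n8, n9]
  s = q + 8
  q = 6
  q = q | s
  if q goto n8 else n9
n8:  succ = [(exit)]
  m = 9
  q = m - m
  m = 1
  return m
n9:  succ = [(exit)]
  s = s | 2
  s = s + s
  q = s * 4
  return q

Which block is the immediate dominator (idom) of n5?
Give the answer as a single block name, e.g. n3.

idom tree: n1←n0 n2←n1 n3←n2 n4←n3 n5←n2 n6←n4 n7←n5 n8←n2 n9←n7
Join-block Dom:
  n1: preds {n0,n3}: {n0} ∩ {n0,n1,n2,n3} = {n0}; idom=n0
  n5: preds {n2,n4}: {n0,n1,n2} ∩ {n0,n1,n2,n3,n4} = {n0,n1,n2}; idom=n2
  n8: preds {n5,n6,n7}: {n0,n1,n2,n5} ∩ {n0,n1,n2,n3,n4,n6} ∩ {n0,n1,n2,n5,n7} = {n0,n1,n2}; idom=n2

idom(n5) = n2

Answer: n2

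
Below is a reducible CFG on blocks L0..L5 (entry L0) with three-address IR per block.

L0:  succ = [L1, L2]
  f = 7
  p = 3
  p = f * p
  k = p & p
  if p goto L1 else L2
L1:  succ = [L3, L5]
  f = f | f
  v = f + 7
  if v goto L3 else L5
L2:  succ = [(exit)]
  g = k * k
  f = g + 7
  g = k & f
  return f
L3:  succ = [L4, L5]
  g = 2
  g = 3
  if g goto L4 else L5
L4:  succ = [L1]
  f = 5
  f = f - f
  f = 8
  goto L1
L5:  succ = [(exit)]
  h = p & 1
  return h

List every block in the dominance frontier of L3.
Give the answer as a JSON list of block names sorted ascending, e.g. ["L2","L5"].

Answer: ["L1", "L5"]

Analysis:
idom tree: L1←L0 L2←L0 L3←L1 L4←L3 L5←L1
Join-block Dom:
  L1: preds {L0,L4}: {L0} ∩ {L0,L1,L3,L4} = {L0}; idom=L0
  L5: preds {L1,L3}: {L0,L1} ∩ {L0,L1,L3} = {L0,L1}; idom=L1

DF derivation:
  join L1 pred L0: · stop@L0
  join L1 pred L4: L4→L3→L1 stop@L0
  join L5 pred L1: · stop@L1
  join L5 pred L3: L3 stop@L1
  L0: DF=∅
  L1: DF={L1}
  L2: DF=∅
  L3: DF={L1,L5}
  L4: DF={L1}
  L5: DF=∅

DF(L3) = ["L1", "L5"]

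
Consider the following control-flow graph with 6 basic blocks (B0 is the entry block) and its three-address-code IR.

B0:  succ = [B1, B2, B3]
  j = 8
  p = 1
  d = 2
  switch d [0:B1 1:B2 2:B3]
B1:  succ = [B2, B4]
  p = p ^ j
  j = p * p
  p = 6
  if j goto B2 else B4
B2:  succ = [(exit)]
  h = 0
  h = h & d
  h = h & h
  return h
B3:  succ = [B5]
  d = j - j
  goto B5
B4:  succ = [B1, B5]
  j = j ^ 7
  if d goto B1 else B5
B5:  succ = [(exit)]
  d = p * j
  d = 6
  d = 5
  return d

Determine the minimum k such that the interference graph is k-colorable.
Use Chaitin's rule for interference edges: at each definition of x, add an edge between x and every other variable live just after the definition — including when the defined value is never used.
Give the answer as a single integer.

Block summaries:
  B0 def {d,j,p} use ∅
  B1 def {j,p} use {j,p}
  B2 def {h} use {d}
  B3 def {d} use {j}
  B4 def {j} use {d,j}
  B5 def {d} use {j,p}

Live sets:
  B0: in=∅ out={d,j,p}
  B1: in={d,j,p} out={d,j,p}
  B2: in={d} out=∅
  B3: in={j,p} out={j,p}
  B4: in={d,j,p} out={d,j,p}
  B5: in={j,p} out=∅

Interfere edges:
  d↔{h,j,p}
  h↔{d}
  j↔{d,p}
  p↔{d,j}

Colouring:
  {d,j,p} pairwise interfere (3-clique) ⇒ χ ≥ 3
  3-colouring: c0={d}  c1={h,j}  c2={p}
  χ = 3

Answer: 3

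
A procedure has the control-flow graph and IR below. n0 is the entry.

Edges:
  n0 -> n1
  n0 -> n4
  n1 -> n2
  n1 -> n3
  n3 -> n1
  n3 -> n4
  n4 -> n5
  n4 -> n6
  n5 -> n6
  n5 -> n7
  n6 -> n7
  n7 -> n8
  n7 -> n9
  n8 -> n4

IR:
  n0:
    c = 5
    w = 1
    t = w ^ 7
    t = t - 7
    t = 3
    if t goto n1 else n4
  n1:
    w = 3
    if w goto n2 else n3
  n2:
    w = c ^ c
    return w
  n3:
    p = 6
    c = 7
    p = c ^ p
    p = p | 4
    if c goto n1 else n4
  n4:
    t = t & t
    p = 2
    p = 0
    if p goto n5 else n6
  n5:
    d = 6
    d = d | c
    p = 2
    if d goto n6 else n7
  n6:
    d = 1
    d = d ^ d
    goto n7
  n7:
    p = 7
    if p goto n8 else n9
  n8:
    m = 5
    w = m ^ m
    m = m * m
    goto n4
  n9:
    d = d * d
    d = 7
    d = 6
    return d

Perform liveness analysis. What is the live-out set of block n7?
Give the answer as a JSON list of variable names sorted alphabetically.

Answer: ["c", "d", "t"]

Analysis:
def/use:
  n0: def={c,t,w} ue=∅
  n1: def={w} ue=∅
  n2: def={w} ue={c}
  n3: def={c,p} ue=∅
  n4: def={p,t} ue={t}
  n5: def={d,p} ue={c}
  n6: def={d} ue=∅
  n7: def={p} ue=∅
  n8: def={m,w} ue=∅
  n9: def={d} ue={d}

Backward fixpoint:
  n0: in=∅ out={c,t}
  n1: in={c,t} out={c,t}
  n2: in={c} out=∅
  n3: in={t} out={c,t}
  n4: in={c,t} out={c,t}
  n5: in={c,t} out={c,d,t}
  n6: in={c,t} out={c,d,t}
  n7: in={c,d,t} out={c,d,t}
  n8: in={c,t} out={c,t}
  n9: in={d} out=∅

live-out(n7) = ["c", "d", "t"]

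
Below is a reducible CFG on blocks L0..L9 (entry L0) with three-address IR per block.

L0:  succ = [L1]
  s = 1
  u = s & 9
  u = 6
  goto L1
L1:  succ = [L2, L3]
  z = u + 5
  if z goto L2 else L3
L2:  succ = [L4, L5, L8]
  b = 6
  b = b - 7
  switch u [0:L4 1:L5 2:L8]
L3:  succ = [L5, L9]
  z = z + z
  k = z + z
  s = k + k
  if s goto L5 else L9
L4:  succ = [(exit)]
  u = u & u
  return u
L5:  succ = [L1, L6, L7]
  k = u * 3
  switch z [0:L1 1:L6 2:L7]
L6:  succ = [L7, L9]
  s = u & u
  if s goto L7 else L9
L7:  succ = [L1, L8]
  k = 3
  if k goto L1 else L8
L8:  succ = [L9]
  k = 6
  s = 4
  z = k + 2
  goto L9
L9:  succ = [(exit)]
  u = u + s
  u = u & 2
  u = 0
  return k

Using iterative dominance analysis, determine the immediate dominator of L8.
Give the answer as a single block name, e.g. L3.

Answer: L1

Working:
idom tree: L1←L0 L2←L1 L3←L1 L4←L2 L5←L1 L6←L5 L7←L5 L8←L1 L9←L1
Dom∩ at merges:
  L1: preds {L0,L5,L7}: {L0} ∩ {L0,L1,L5} ∩ {L0,L1,L5,L7} = {L0}; idom=L0
  L5: preds {L2,L3}: {L0,L1,L2} ∩ {L0,L1,L3} = {L0,L1}; idom=L1
  L7: preds {L5,L6}: {L0,L1,L5} ∩ {L0,L1,L5,L6} = {L0,L1,L5}; idom=L5
  L8: preds {L2,L7}: {L0,L1,L2} ∩ {L0,L1,L5,L7} = {L0,L1}; idom=L1
  L9: preds {L3,L6,L8}: {L0,L1,L3} ∩ {L0,L1,L5,L6} ∩ {L0,L1,L8} = {L0,L1}; idom=L1

idom(L8) = L1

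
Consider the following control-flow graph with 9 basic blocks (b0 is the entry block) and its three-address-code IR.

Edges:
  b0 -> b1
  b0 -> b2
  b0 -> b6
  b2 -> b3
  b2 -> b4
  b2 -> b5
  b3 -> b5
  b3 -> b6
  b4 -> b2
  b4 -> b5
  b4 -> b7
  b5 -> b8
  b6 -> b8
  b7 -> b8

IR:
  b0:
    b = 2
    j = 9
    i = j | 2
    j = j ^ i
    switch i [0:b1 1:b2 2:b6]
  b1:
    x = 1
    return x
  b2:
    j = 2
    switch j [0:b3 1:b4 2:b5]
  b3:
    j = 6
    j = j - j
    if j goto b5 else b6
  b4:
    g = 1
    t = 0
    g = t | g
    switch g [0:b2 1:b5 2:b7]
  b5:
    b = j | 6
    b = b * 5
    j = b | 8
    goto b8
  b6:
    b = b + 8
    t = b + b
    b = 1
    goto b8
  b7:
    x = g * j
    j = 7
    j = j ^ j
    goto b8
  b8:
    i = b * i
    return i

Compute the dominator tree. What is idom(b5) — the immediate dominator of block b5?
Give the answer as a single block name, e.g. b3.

Answer: b2

Working:
idom tree: b1←b0 b2←b0 b3←b2 b4←b2 b5←b2 b6←b0 b7←b4 b8←b0
Join-block Dom:
  b2: preds {b0,b4}: {b0} ∩ {b0,b2,b4} = {b0}; idom=b0
  b5: preds {b2,b3,b4}: {b0,b2} ∩ {b0,b2,b3} ∩ {b0,b2,b4} = {b0,b2}; idom=b2
  b6: preds {b0,b3}: {b0} ∩ {b0,b2,b3} = {b0}; idom=b0
  b8: preds {b5,b6,b7}: {b0,b2,b5} ∩ {b0,b6} ∩ {b0,b2,b4,b7} = {b0}; idom=b0

idom(b5) = b2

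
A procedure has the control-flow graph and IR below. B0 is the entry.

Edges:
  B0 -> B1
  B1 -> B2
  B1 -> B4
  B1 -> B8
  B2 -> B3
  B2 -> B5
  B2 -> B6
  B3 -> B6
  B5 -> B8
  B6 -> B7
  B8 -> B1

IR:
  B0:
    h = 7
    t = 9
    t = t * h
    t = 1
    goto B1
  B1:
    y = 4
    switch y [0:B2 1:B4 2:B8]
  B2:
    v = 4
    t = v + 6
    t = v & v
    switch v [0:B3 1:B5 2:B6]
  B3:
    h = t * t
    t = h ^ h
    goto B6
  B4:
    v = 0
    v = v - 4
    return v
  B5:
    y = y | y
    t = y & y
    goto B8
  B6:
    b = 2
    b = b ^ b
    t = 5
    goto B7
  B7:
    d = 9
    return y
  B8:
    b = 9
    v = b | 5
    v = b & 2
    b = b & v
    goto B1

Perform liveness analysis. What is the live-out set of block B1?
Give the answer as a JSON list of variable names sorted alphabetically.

Per-block:
  B0 def {h,t} use ∅
  B1 def {y} use ∅
  B2 def {t,v} use ∅
  B3 def {h,t} use {t}
  B4 def {v} use ∅
  B5 def {t,y} use {y}
  B6 def {b,t} use ∅
  B7 def {d} use {y}
  B8 def {b,v} use ∅

Live sets:
  B0: in=∅ out=∅
  B1: in=∅ out={y}
  B2: in={y} out={t,y}
  B3: in={t,y} out={y}
  B4: in=∅ out=∅
  B5: in={y} out=∅
  B6: in={y} out={y}
  B7: in={y} out=∅
  B8: in=∅ out=∅

live-out(B1) = ["y"]

Answer: ["y"]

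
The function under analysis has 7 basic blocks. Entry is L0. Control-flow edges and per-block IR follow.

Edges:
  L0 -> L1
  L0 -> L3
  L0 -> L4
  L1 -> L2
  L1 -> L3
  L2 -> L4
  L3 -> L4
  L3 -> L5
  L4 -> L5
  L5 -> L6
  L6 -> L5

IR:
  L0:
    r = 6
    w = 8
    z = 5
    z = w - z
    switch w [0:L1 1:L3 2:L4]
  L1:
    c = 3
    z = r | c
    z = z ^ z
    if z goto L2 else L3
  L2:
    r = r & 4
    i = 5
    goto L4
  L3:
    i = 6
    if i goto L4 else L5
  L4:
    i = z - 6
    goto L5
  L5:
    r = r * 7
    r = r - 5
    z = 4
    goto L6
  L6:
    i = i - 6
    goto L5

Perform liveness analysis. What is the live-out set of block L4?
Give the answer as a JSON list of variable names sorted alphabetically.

Per-block:
  L0: def={r,w,z} ue=∅
  L1: def={c,z} ue={r}
  L2: def={i,r} ue={r}
  L3: def={i} ue=∅
  L4: def={i} ue={z}
  L5: def={r,z} ue={r}
  L6: def={i} ue={i}

Liveness:
  L0: in=∅ out={r,z}
  L1: in={r} out={r,z}
  L2: in={r,z} out={r,z}
  L3: in={r,z} out={i,r,z}
  L4: in={r,z} out={i,r}
  L5: in={i,r} out={i,r}
  L6: in={i,r} out={i,r}

live-out(L4) = ["i", "r"]

Answer: ["i", "r"]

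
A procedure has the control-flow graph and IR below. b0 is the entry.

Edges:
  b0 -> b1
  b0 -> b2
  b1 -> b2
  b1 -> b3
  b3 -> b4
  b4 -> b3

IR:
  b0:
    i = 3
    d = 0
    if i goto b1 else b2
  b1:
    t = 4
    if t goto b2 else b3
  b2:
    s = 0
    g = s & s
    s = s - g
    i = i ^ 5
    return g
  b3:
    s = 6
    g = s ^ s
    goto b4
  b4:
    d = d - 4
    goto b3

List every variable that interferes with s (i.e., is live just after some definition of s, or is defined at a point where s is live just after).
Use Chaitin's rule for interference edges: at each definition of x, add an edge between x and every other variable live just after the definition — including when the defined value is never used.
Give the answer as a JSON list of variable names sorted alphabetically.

Block summaries:
  b0: def={d,i} ue=∅
  b1: def={t} ue=∅
  b2: def={g,i,s} ue={i}
  b3: def={g,s} ue=∅
  b4: def={d} ue={d}

Live sets:
  b0: in=∅ out={d,i}
  b1: in={d,i} out={d,i}
  b2: in={i} out=∅
  b3: in={d} out={d}
  b4: in={d} out={d}

Interference:
  d — {g,i,s,t}
  g — {d,i,s}
  i — {d,g,s,t}
  s — {d,g,i}
  t — {d,i}

N(s) = ["d", "g", "i"]

Answer: ["d", "g", "i"]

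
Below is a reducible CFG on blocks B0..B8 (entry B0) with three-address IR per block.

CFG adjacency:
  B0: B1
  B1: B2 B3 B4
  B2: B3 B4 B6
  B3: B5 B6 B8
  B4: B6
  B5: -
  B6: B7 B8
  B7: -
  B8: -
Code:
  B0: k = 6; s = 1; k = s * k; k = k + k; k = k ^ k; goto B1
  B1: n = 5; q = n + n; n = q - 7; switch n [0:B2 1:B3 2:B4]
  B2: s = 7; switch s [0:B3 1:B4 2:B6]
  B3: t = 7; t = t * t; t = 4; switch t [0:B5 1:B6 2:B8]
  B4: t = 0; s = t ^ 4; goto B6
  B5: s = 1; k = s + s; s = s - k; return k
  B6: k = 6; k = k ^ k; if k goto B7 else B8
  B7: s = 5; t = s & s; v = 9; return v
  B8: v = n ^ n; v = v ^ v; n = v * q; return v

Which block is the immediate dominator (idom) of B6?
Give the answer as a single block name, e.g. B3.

Answer: B1

Working:
idom tree: B1←B0 B2←B1 B3←B1 B4←B1 B5←B3 B6←B1 B7←B6 B8←B1
Join-block Dom:
  B3: preds {B1,B2}: {B0,B1} ∩ {B0,B1,B2} = {B0,B1}; idom=B1
  B4: preds {B1,B2}: {B0,B1} ∩ {B0,B1,B2} = {B0,B1}; idom=B1
  B6: preds {B2,B3,B4}: {B0,B1,B2} ∩ {B0,B1,B3} ∩ {B0,B1,B4} = {B0,B1}; idom=B1
  B8: preds {B3,B6}: {B0,B1,B3} ∩ {B0,B1,B6} = {B0,B1}; idom=B1

idom(B6) = B1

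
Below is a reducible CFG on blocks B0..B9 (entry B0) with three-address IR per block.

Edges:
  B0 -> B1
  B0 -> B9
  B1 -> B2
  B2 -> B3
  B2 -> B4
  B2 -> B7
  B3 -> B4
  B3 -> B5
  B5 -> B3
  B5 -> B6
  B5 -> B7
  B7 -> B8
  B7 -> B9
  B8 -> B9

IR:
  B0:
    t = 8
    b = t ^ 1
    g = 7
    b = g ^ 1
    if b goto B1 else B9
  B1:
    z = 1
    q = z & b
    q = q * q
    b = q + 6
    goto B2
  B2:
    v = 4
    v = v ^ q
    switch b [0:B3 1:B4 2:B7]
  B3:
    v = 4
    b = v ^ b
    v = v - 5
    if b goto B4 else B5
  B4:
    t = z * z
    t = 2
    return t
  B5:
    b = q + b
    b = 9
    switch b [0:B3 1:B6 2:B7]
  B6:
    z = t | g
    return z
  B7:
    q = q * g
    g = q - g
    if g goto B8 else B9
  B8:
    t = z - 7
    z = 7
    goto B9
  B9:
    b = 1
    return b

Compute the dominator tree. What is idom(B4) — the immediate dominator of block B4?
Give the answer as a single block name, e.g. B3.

idom tree: B1←B0 B2←B1 B3←B2 B4←B2 B5←B3 B6←B5 B7←B2 B8←B7 B9←B0
Dom∩ at merges:
  B3: preds {B2,B5}: {B0,B1,B2} ∩ {B0,B1,B2,B3,B5} = {B0,B1,B2}; idom=B2
  B4: preds {B2,B3}: {B0,B1,B2} ∩ {B0,B1,B2,B3} = {B0,B1,B2}; idom=B2
  B7: preds {B2,B5}: {B0,B1,B2} ∩ {B0,B1,B2,B3,B5} = {B0,B1,B2}; idom=B2
  B9: preds {B0,B7,B8}: {B0} ∩ {B0,B1,B2,B7} ∩ {B0,B1,B2,B7,B8} = {B0}; idom=B0

idom(B4) = B2

Answer: B2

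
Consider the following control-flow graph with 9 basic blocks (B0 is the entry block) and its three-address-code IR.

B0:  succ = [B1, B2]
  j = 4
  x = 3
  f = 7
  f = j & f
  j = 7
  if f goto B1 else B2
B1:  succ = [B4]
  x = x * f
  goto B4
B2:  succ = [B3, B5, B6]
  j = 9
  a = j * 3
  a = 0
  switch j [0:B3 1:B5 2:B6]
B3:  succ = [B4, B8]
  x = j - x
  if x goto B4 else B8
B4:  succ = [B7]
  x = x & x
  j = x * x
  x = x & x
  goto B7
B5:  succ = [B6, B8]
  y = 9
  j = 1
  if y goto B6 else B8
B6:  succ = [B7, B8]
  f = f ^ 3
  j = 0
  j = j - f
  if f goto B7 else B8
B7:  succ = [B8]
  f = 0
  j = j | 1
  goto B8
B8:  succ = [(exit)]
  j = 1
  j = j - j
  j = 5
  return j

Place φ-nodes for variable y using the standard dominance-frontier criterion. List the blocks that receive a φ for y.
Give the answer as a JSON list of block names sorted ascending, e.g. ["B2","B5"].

idom tree: B1←B0 B2←B0 B3←B2 B4←B0 B5←B2 B6←B2 B7←B0 B8←B0
Join-block Dom:
  B4: preds {B1,B3}: {B0,B1} ∩ {B0,B2,B3} = {B0}; idom=B0
  B6: preds {B2,B5}: {B0,B2} ∩ {B0,B2,B5} = {B0,B2}; idom=B2
  B7: preds {B4,B6}: {B0,B4} ∩ {B0,B2,B6} = {B0}; idom=B0
  B8: preds {B3,B5,B6,B7}: {B0,B2,B3} ∩ {B0,B2,B5} ∩ {B0,B2,B6} ∩ {B0,B7} = {B0}; idom=B0

DF derivation:
  B4←B1: walk B1 to B0
  B4←B3: walk B3→B2 to B0
  B6←B2: walk · to B2
  B6←B5: walk B5 to B2
  B7←B4: walk B4 to B0
  B7←B6: walk B6→B2 to B0
  B8←B3: walk B3→B2 to B0
  B8←B5: walk B5→B2 to B0
  B8←B6: walk B6→B2 to B0
  B8←B7: walk B7 to B0
  B0 → ∅
  B1 → {B4}
  B2 → {B4,B7,B8}
  B3 → {B4,B8}
  B4 → {B7}
  B5 → {B6,B8}
  B6 → {B7,B8}
  B7 → {B8}
  B8 → ∅

φ for y: defs {B5}
  DF⁺ = {B6,B7,B8}

Answer: ["B6", "B7", "B8"]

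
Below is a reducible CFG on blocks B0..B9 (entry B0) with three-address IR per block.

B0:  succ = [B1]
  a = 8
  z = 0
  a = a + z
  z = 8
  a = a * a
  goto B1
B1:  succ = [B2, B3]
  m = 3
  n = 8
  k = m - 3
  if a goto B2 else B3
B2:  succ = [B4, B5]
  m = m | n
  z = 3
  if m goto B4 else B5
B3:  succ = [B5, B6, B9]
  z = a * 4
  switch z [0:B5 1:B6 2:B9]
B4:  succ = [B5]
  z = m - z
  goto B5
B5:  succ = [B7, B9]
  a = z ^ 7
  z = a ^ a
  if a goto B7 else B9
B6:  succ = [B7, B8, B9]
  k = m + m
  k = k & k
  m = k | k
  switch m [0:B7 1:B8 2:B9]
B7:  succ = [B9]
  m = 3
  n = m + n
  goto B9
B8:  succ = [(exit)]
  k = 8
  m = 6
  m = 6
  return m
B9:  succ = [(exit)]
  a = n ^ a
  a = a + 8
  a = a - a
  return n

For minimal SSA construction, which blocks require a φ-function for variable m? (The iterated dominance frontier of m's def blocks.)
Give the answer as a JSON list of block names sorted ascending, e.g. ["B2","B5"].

idom tree: B1←B0 B2←B1 B3←B1 B4←B2 B5←B1 B6←B3 B7←B1 B8←B6 B9←B1
Dom at joins:
  B5: preds {B2,B3,B4}: {B0,B1,B2} ∩ {B0,B1,B3} ∩ {B0,B1,B2,B4} = {B0,B1}; idom=B1
  B7: preds {B5,B6}: {B0,B1,B5} ∩ {B0,B1,B3,B6} = {B0,B1}; idom=B1
  B9: preds {B3,B5,B6,B7}: {B0,B1,B3} ∩ {B0,B1,B5} ∩ {B0,B1,B3,B6} ∩ {B0,B1,B7} = {B0,B1}; idom=B1

DF walk-up:
  B5←B2: walk B2 to B1
  B5←B3: walk B3 to B1
  B5←B4: walk B4→B2 to B1
  B7←B5: walk B5 to B1
  B7←B6: walk B6→B3 to B1
  B9←B3: walk B3 to B1
  B9←B5: walk B5 to B1
  B9←B6: walk B6→B3 to B1
  B9←B7: walk B7 to B1
  B0 → ∅
  B1 → ∅
  B2 → {B5}
  B3 → {B5,B7,B9}
  B4 → {B5}
  B5 → {B7,B9}
  B6 → {B7,B9}
  B7 → {B9}
  B8 → ∅
  B9 → ∅

φ for m: defs {B1,B2,B6,B7,B8}
  DF⁺ = {B5,B7,B9}

Answer: ["B5", "B7", "B9"]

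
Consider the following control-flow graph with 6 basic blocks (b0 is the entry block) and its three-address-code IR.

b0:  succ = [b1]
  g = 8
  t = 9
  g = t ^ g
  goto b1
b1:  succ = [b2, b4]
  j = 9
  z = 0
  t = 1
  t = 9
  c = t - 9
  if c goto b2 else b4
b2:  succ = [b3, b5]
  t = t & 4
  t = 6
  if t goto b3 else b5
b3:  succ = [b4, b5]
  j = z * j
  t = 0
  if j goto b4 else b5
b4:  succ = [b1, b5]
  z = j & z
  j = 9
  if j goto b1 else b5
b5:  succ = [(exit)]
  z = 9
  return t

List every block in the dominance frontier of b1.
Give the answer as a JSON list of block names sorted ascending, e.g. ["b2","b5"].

Answer: ["b1"]

Derivation:
idom tree: b1←b0 b2←b1 b3←b2 b4←b1 b5←b1
Dom at joins:
  b1: preds {b0,b4}: {b0} ∩ {b0,b1,b4} = {b0}; idom=b0
  b4: preds {b1,b3}: {b0,b1} ∩ {b0,b1,b2,b3} = {b0,b1}; idom=b1
  b5: preds {b2,b3,b4}: {b0,b1,b2} ∩ {b0,b1,b2,b3} ∩ {b0,b1,b4} = {b0,b1}; idom=b1

DF walk-up:
  b1←b0: walk · to b0
  b1←b4: walk b4→b1 to b0
  b4←b1: walk · to b1
  b4←b3: walk b3→b2 to b1
  b5←b2: walk b2 to b1
  b5←b3: walk b3→b2 to b1
  b5←b4: walk b4 to b1
  DF(b0)=∅
  DF(b1)={b1}
  DF(b2)={b4,b5}
  DF(b3)={b4,b5}
  DF(b4)={b1,b5}
  DF(b5)=∅

DF(b1) = ["b1"]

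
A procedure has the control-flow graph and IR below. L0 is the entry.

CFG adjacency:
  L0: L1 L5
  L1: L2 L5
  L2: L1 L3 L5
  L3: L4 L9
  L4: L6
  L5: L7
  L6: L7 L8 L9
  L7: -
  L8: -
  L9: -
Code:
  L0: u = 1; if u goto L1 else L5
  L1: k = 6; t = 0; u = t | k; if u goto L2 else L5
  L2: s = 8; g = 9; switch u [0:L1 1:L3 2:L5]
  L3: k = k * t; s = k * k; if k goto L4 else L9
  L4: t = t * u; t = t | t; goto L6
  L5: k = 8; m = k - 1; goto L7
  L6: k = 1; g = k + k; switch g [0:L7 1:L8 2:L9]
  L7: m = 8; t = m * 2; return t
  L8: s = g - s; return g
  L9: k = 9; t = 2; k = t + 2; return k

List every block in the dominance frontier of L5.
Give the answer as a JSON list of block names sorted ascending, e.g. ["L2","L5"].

Answer: ["L7"]

Derivation:
idom tree: L1←L0 L2←L1 L3←L2 L4←L3 L5←L0 L6←L4 L7←L0 L8←L6 L9←L3
Dom at joins:
  L1: preds {L0,L2}: {L0} ∩ {L0,L1,L2} = {L0}; idom=L0
  L5: preds {L0,L1,L2}: {L0} ∩ {L0,L1} ∩ {L0,L1,L2} = {L0}; idom=L0
  L7: preds {L5,L6}: {L0,L5} ∩ {L0,L1,L2,L3,L4,L6} = {L0}; idom=L0
  L9: preds {L3,L6}: {L0,L1,L2,L3} ∩ {L0,L1,L2,L3,L4,L6} = {L0,L1,L2,L3}; idom=L3

DF derivation:
  join L1 pred L0: · stop@L0
  join L1 pred L2: L2→L1 stop@L0
  join L5 pred L0: · stop@L0
  join L5 pred L1: L1 stop@L0
  join L5 pred L2: L2→L1 stop@L0
  join L7 pred L5: L5 stop@L0
  join L7 pred L6: L6→L4→L3→L2→L1 stop@L0
  join L9 pred L3: · stop@L3
  join L9 pred L6: L6→L4 stop@L3
  DF(L0)=∅
  DF(L1)={L1,L5,L7}
  DF(L2)={L1,L5,L7}
  DF(L3)={L7}
  DF(L4)={L7,L9}
  DF(L5)={L7}
  DF(L6)={L7,L9}
  DF(L7)=∅
  DF(L8)=∅
  DF(L9)=∅

DF(L5) = ["L7"]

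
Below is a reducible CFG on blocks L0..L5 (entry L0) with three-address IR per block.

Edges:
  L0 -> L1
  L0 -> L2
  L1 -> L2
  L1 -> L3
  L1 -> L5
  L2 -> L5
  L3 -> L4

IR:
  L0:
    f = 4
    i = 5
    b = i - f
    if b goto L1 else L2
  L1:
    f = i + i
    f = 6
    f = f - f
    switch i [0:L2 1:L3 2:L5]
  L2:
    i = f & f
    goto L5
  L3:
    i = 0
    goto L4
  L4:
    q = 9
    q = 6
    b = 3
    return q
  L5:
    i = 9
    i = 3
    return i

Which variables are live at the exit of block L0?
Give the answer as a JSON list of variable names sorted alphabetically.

Answer: ["f", "i"]

Derivation:
Per-block:
  L0: def={b,f,i} ue=∅
  L1: def={f} ue={i}
  L2: def={i} ue={f}
  L3: def={i} ue=∅
  L4: def={b,q} ue=∅
  L5: def={i} ue=∅

Backward fixpoint:
  L0: in=∅ out={f,i}
  L1: in={i} out={f}
  L2: in={f} out=∅
  L3: in=∅ out=∅
  L4: in=∅ out=∅
  L5: in=∅ out=∅

live-out(L0) = ["f", "i"]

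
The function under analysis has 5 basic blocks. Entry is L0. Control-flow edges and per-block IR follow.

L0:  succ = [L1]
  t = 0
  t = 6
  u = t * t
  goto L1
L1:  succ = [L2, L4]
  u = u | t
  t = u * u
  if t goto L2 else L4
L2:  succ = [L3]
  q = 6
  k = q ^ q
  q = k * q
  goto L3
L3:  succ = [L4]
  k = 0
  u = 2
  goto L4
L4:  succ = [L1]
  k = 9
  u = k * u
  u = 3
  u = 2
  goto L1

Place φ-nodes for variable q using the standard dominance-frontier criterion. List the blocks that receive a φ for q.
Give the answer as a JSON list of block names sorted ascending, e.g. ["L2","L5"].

idom tree: L1←L0 L2←L1 L3←L2 L4←L1
Dom at joins:
  L1: preds {L0,L4}: {L0} ∩ {L0,L1,L4} = {L0}; idom=L0
  L4: preds {L1,L3}: {L0,L1} ∩ {L0,L1,L2,L3} = {L0,L1}; idom=L1

DF walk-up:
  join L1 pred L0: · stop@L0
  join L1 pred L4: L4→L1 stop@L0
  join L4 pred L1: · stop@L1
  join L4 pred L3: L3→L2 stop@L1
  L0: DF=∅
  L1: DF={L1}
  L2: DF={L4}
  L3: DF={L4}
  L4: DF={L1}

φ for q: defs {L2}
  DF⁺ = {L1,L4}

Answer: ["L1", "L4"]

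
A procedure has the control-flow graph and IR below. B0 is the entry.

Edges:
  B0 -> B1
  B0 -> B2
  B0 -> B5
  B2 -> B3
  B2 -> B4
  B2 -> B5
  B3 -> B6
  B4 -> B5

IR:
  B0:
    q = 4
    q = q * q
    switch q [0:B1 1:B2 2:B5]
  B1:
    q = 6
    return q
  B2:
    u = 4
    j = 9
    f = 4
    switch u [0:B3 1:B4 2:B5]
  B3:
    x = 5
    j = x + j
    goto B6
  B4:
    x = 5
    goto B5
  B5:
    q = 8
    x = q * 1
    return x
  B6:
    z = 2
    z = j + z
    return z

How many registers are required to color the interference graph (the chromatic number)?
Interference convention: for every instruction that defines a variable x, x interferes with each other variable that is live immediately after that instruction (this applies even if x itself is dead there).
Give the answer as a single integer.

Per-block:
  B0 def {q} use ∅
  B1 def {q} use ∅
  B2 def {f,j,u} use ∅
  B3 def {j,x} use {j}
  B4 def {x} use ∅
  B5 def {q,x} use ∅
  B6 def {z} use {j}

Backward fixpoint:
  live B0: ∅→∅
  live B1: ∅→∅
  live B2: ∅→{j}
  live B3: {j}→{j}
  live B4: ∅→∅
  live B5: ∅→∅
  live B6: {j}→∅

Conflict graph:
  f: {j,u}
  j: {f,u,x,z}
  q: ∅
  u: {f,j}
  x: {j}
  z: {j}

Colouring:
  clique {f,j,u} ⇒ need ≥ 3
  3-colouring: c0={j,q}  c1={f,x,z}  c2={u}
  χ = 3

Answer: 3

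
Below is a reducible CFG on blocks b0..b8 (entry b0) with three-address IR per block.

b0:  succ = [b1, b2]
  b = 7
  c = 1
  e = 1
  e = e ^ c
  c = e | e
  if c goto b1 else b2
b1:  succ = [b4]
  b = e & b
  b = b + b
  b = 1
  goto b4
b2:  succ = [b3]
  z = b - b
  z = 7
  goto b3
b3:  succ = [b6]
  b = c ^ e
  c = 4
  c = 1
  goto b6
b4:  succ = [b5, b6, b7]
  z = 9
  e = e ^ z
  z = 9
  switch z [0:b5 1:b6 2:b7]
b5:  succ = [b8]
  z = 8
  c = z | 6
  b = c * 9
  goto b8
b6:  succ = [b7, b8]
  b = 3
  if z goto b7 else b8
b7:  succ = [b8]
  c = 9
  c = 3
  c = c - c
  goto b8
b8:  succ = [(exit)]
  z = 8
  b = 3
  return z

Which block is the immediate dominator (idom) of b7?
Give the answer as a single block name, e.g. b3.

idom tree: b1←b0 b2←b0 b3←b2 b4←b1 b5←b4 b6←b0 b7←b0 b8←b0
Dom at joins:
  b6: preds {b3,b4}: {b0,b2,b3} ∩ {b0,b1,b4} = {b0}; idom=b0
  b7: preds {b4,b6}: {b0,b1,b4} ∩ {b0,b6} = {b0}; idom=b0
  b8: preds {b5,b6,b7}: {b0,b1,b4,b5} ∩ {b0,b6} ∩ {b0,b7} = {b0}; idom=b0

idom(b7) = b0

Answer: b0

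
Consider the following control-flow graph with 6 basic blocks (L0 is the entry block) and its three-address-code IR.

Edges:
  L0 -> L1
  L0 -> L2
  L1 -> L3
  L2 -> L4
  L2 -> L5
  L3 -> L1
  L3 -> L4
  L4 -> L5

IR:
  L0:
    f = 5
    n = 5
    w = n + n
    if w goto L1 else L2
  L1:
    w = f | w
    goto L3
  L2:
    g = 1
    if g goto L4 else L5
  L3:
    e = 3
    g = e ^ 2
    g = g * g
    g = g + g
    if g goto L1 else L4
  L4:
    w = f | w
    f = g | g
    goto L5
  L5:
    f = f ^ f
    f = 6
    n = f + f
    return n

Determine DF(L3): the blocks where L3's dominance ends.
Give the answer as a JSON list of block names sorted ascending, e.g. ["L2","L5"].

idom tree: L1←L0 L2←L0 L3←L1 L4←L0 L5←L0
Dom at joins:
  L1: preds {L0,L3}: {L0} ∩ {L0,L1,L3} = {L0}; idom=L0
  L4: preds {L2,L3}: {L0,L2} ∩ {L0,L1,L3} = {L0}; idom=L0
  L5: preds {L2,L4}: {L0,L2} ∩ {L0,L4} = {L0}; idom=L0

Frontier:
  join L1 pred L0: · stop@L0
  join L1 pred L3: L3→L1 stop@L0
  join L4 pred L2: L2 stop@L0
  join L4 pred L3: L3→L1 stop@L0
  join L5 pred L2: L2 stop@L0
  join L5 pred L4: L4 stop@L0
  L0 → ∅
  L1 → {L1,L4}
  L2 → {L4,L5}
  L3 → {L1,L4}
  L4 → {L5}
  L5 → ∅

DF(L3) = ["L1", "L4"]

Answer: ["L1", "L4"]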